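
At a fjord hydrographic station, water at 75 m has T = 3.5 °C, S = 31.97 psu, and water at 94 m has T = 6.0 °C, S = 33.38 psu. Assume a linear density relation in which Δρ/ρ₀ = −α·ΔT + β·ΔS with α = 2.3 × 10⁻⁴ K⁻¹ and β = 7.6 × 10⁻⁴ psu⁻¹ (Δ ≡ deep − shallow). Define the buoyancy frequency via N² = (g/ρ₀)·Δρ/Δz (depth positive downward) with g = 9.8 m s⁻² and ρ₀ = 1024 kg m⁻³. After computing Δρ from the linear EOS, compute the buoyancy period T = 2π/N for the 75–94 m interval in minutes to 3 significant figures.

ΔT = +2.5 K, ΔS = +1.41 psu (deep − shallow).
Δρ/ρ₀ = −αΔT + βΔS = -5.75 × 10⁻⁴ + 1.0716 × 10⁻³ = 4.966 × 10⁻⁴, so Δρ ≈ 0.5085 kg m⁻³.
N² = (g/ρ₀)·Δρ/Δz = g·(Δρ/ρ₀)/Δz = 9.8 × 4.966 × 10⁻⁴ / 19 = 2.5614 × 10⁻⁴ s⁻².
N = √(2.5614 × 10⁻⁴) = 0.016004 rad s⁻¹ → T = 2π/N = 392.60 s = 6.5433 min ≈ 6.54 min.

6.54 min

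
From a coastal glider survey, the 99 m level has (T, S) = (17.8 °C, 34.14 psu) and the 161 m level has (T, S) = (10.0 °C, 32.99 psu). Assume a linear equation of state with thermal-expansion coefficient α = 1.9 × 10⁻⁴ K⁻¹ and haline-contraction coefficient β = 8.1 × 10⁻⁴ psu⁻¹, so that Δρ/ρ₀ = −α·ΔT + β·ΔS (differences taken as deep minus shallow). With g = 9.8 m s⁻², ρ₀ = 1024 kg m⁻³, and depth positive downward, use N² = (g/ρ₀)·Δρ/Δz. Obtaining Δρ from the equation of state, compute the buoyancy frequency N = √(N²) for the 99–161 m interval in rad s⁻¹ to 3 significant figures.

9.33 × 10⁻³ rad s⁻¹

ΔT = -7.8 K, ΔS = -1.15 psu (deep − shallow).
Δρ/ρ₀ = −αΔT + βΔS = 1.482 × 10⁻³ − 9.315 × 10⁻⁴ = 5.505 × 10⁻⁴, so Δρ ≈ 0.5637 kg m⁻³.
N² = (g/ρ₀)·Δρ/Δz = g·(Δρ/ρ₀)/Δz = 9.8 × 5.505 × 10⁻⁴ / 62 = 8.7015 × 10⁻⁵ s⁻².
N = √(8.7015 × 10⁻⁵) = 9.3282 × 10⁻³ rad s⁻¹ ≈ 9.33 × 10⁻³ rad s⁻¹.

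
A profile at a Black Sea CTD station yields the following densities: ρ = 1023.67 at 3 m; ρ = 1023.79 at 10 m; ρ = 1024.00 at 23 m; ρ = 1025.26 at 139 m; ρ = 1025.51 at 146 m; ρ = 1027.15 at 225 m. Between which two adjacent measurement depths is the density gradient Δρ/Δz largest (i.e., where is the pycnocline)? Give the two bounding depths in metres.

139–146 m

Compute the density gradient over each adjacent pair:
  3–10 m: Δρ/Δz = 0.12/7 = 0.017 kg m⁻⁴
  10–23 m: Δρ/Δz = 0.21/13 = 0.016 kg m⁻⁴
  23–139 m: Δρ/Δz = 1.26/116 = 0.011 kg m⁻⁴
  139–146 m: Δρ/Δz = 0.25/7 = 0.036 kg m⁻⁴
  146–225 m: Δρ/Δz = 1.64/79 = 0.021 kg m⁻⁴
The largest gradient is in the 139–146 m interval — the pycnocline.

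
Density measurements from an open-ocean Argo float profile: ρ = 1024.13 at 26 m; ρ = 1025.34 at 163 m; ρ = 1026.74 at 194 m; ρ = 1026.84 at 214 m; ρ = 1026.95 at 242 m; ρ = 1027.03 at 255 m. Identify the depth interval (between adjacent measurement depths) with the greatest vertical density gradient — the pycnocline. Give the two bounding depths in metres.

163–194 m

Compute the density gradient over each adjacent pair:
  26–163 m: Δρ/Δz = 1.21/137 = 8.8 × 10⁻³ kg m⁻⁴
  163–194 m: Δρ/Δz = 1.40/31 = 0.045 kg m⁻⁴
  194–214 m: Δρ/Δz = 0.10/20 = 5.0 × 10⁻³ kg m⁻⁴
  214–242 m: Δρ/Δz = 0.11/28 = 3.9 × 10⁻³ kg m⁻⁴
  242–255 m: Δρ/Δz = 0.08/13 = 6.2 × 10⁻³ kg m⁻⁴
The largest gradient is in the 163–194 m interval — the pycnocline.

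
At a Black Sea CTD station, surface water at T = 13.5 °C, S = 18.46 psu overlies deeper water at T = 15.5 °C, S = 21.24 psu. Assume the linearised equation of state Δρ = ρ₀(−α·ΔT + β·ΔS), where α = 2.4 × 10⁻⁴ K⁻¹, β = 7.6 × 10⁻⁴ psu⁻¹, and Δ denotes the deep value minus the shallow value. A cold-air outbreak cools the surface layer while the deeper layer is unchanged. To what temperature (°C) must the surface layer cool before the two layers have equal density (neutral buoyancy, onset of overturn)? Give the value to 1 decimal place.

Neutral buoyancy requires Δρ = 0, i.e. −α(T_deep − T_surf′) + β(S_deep − S_surf) = 0.
T_surf′ = T_deep − (β/α)·ΔS = 15.5 − (7.6 × 10⁻⁴/2.4 × 10⁻⁴)·(+2.78) = 6.697 °C.
Cooling required: 13.5 − (6.697) = 6.803 °C.

6.7 °C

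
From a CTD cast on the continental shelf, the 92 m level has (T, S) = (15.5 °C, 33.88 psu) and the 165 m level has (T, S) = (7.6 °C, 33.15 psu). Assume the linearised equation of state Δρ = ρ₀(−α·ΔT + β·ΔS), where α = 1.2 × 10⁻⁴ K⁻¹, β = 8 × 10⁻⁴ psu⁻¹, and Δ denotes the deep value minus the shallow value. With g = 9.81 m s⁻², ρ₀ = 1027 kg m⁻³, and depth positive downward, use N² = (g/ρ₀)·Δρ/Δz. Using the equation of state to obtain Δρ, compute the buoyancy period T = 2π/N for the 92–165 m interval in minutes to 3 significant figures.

ΔT = -7.9 K, ΔS = -0.73 psu (deep − shallow).
Δρ/ρ₀ = −αΔT + βΔS = 9.48 × 10⁻⁴ − 5.84 × 10⁻⁴ = 3.64 × 10⁻⁴, so Δρ ≈ 0.3738 kg m⁻³.
N² = (g/ρ₀)·Δρ/Δz = g·(Δρ/ρ₀)/Δz = 9.81 × 3.64 × 10⁻⁴ / 73 = 4.8916 × 10⁻⁵ s⁻².
N = √(4.8916 × 10⁻⁵) = 6.9940 × 10⁻³ rad s⁻¹ → T = 2π/N = 898.37 s = 14.973 min ≈ 15.0 min.

15.0 min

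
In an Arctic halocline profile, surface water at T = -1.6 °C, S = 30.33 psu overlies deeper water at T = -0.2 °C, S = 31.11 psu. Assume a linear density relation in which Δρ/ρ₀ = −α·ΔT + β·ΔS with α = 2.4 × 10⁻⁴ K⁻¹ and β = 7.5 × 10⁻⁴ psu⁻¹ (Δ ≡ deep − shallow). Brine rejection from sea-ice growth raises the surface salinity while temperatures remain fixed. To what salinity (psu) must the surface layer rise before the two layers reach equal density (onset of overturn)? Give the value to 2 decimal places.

Neutral buoyancy requires −α(T_deep − T_surf) + β(S_deep − S_surf′) = 0.
S_surf′ = S_deep − (α/β)·ΔT = 31.11 − (2.4 × 10⁻⁴/7.5 × 10⁻⁴)·(+1.4) = 30.6620 psu.
Increase required: 30.6620 − 30.33 = 0.3320 psu.

30.66 psu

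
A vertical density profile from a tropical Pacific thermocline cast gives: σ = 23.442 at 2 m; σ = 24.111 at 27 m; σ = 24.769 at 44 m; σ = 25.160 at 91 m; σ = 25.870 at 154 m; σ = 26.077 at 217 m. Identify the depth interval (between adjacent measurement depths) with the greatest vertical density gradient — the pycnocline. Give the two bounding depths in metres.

Compute the density gradient over each adjacent pair:
  2–27 m: Δρ/Δz = 0.669/25 = 0.027 kg m⁻⁴
  27–44 m: Δρ/Δz = 0.658/17 = 0.039 kg m⁻⁴
  44–91 m: Δρ/Δz = 0.391/47 = 8.3 × 10⁻³ kg m⁻⁴
  91–154 m: Δρ/Δz = 0.710/63 = 0.011 kg m⁻⁴
  154–217 m: Δρ/Δz = 0.207/63 = 3.3 × 10⁻³ kg m⁻⁴
The largest gradient is in the 27–44 m interval — the pycnocline.

27–44 m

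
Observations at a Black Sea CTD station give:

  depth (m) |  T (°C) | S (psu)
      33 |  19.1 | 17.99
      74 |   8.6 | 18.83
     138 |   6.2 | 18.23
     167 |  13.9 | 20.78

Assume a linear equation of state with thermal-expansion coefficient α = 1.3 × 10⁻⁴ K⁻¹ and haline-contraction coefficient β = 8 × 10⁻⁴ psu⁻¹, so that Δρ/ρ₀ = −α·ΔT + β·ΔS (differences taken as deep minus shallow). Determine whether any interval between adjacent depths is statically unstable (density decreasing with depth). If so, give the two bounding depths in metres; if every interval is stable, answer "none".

74–138 m

Evaluate Δρ/ρ₀ = −αΔT + βΔS across each adjacent pair:
  33–74 m: −αΔT+βΔS = −(1.3 × 10⁻⁴)(-10.5)+(8 × 10⁻⁴)(+0.84) = 2.0 × 10⁻³ → stable
  74–138 m: −αΔT+βΔS = −(1.3 × 10⁻⁴)(-2.4)+(8 × 10⁻⁴)(-0.60) = -1.7 × 10⁻⁴ → UNSTABLE
  138–167 m: −αΔT+βΔS = −(1.3 × 10⁻⁴)(+7.7)+(8 × 10⁻⁴)(+2.55) = 1.0 × 10⁻³ → stable
The 74–138 m interval has Δρ < 0: lighter water underlies denser water.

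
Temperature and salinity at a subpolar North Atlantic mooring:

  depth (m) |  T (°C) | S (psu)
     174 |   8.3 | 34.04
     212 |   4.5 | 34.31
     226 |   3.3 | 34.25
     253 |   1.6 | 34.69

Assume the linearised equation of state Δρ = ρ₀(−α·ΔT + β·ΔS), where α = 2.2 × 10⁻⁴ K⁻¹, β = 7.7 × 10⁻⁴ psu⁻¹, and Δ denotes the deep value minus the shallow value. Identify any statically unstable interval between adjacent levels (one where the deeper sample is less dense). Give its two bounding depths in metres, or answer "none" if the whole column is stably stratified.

Evaluate Δρ/ρ₀ = −αΔT + βΔS across each adjacent pair:
  174–212 m: −αΔT+βΔS = −(2.2 × 10⁻⁴)(-3.8)+(7.7 × 10⁻⁴)(+0.27) = 1.0 × 10⁻³ → stable
  212–226 m: −αΔT+βΔS = −(2.2 × 10⁻⁴)(-1.2)+(7.7 × 10⁻⁴)(-0.06) = 2.2 × 10⁻⁴ → stable
  226–253 m: −αΔT+βΔS = −(2.2 × 10⁻⁴)(-1.7)+(7.7 × 10⁻⁴)(+0.44) = 7.1 × 10⁻⁴ → stable
Every interval has Δρ > 0: the column is stably stratified throughout.

none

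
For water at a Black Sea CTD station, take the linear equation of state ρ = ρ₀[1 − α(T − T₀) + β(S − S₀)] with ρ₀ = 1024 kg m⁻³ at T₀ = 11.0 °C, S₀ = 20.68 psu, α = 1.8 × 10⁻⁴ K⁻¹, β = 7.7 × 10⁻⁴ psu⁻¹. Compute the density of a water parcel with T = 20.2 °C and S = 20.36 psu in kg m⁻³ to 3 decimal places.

1022.052 kg m⁻³

T − T₀ = +9.2 K, S − S₀ = -0.32 psu.
Bracket = 1 − α·(+9.2) + β·(-0.32) = 1 + (-1.9024 × 10⁻³) = 0.9980976.
ρ = 1024 × 0.9980976 = 1022.052 kg m⁻³.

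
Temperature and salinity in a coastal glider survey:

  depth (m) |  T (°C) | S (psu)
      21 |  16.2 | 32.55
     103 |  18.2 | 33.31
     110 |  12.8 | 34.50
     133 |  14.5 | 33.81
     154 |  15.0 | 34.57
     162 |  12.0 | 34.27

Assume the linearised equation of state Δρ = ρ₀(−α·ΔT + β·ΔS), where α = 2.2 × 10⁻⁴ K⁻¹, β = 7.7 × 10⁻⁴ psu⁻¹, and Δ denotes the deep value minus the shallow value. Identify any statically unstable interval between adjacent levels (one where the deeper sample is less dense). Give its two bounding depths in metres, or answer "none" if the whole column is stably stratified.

Evaluate Δρ/ρ₀ = −αΔT + βΔS across each adjacent pair:
  21–103 m: −αΔT+βΔS = −(2.2 × 10⁻⁴)(+2.0)+(7.7 × 10⁻⁴)(+0.76) = 1.5 × 10⁻⁴ → stable
  103–110 m: −αΔT+βΔS = −(2.2 × 10⁻⁴)(-5.4)+(7.7 × 10⁻⁴)(+1.19) = 2.1 × 10⁻³ → stable
  110–133 m: −αΔT+βΔS = −(2.2 × 10⁻⁴)(+1.7)+(7.7 × 10⁻⁴)(-0.69) = -9.1 × 10⁻⁴ → UNSTABLE
  133–154 m: −αΔT+βΔS = −(2.2 × 10⁻⁴)(+0.5)+(7.7 × 10⁻⁴)(+0.76) = 4.8 × 10⁻⁴ → stable
  154–162 m: −αΔT+βΔS = −(2.2 × 10⁻⁴)(-3.0)+(7.7 × 10⁻⁴)(-0.30) = 4.3 × 10⁻⁴ → stable
The 110–133 m interval has Δρ < 0: lighter water underlies denser water.

110–133 m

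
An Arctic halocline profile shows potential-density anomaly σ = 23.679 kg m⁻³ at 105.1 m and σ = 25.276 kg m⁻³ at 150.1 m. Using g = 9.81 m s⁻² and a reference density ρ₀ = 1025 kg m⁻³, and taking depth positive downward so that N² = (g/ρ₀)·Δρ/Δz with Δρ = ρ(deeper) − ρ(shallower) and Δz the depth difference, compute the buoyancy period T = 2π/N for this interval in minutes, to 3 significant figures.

Δρ = 1025.276 − 1023.679 = 1.597 kg m⁻³ over Δz = 150.1 − 105.1 = 45 m.
N² = (9.81/1025) × (1.597/45) = 3.3965 × 10⁻⁴ s⁻².
N = √(3.3965 × 10⁻⁴) = 0.018430 rad s⁻¹, so T = 2π/N = 340.92 s = 5.6820 min ≈ 5.68 min.

5.68 min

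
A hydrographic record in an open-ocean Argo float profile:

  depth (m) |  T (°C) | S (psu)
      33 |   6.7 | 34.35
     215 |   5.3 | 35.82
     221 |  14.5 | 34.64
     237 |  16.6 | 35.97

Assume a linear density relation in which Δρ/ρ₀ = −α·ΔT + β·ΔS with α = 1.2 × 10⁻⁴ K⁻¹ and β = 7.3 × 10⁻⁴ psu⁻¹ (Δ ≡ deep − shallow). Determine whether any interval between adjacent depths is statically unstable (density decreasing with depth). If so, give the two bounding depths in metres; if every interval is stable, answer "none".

215–221 m

Evaluate Δρ/ρ₀ = −αΔT + βΔS across each adjacent pair:
  33–215 m: −αΔT+βΔS = −(1.2 × 10⁻⁴)(-1.4)+(7.3 × 10⁻⁴)(+1.47) = 1.2 × 10⁻³ → stable
  215–221 m: −αΔT+βΔS = −(1.2 × 10⁻⁴)(+9.2)+(7.3 × 10⁻⁴)(-1.18) = -2.0 × 10⁻³ → UNSTABLE
  221–237 m: −αΔT+βΔS = −(1.2 × 10⁻⁴)(+2.1)+(7.3 × 10⁻⁴)(+1.33) = 7.2 × 10⁻⁴ → stable
The 215–221 m interval has Δρ < 0: lighter water underlies denser water.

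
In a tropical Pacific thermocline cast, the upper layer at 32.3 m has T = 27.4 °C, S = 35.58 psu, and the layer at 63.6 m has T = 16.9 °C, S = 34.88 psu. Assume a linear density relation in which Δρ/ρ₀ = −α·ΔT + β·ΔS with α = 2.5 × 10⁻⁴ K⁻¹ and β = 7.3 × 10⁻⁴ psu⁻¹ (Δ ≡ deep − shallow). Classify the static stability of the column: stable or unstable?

ΔT = 16.9 − 27.4 = -10.5 K and ΔS = 34.88 − 35.58 = -0.70 psu (deep − shallow).
−αΔT = 2.625 × 10⁻³; βΔS = -5.11 × 10⁻⁴; sum Δρ/ρ₀ = 2.114 × 10⁻³.
Δρ/ρ₀ > 0, so Δρ > 0: deeper water is denser → statically stable.

stable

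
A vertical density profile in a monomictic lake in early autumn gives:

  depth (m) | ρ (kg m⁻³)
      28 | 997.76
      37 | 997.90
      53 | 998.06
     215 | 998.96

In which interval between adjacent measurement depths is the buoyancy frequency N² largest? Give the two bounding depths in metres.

28–37 m

Compute the density gradient over each adjacent pair:
  28–37 m: Δρ/Δz = 0.14/9 = 0.016 kg m⁻⁴
  37–53 m: Δρ/Δz = 0.16/16 = 0.010 kg m⁻⁴
  53–215 m: Δρ/Δz = 0.90/162 = 5.6 × 10⁻³ kg m⁻⁴
The largest gradient is in the 28–37 m interval — the pycnocline.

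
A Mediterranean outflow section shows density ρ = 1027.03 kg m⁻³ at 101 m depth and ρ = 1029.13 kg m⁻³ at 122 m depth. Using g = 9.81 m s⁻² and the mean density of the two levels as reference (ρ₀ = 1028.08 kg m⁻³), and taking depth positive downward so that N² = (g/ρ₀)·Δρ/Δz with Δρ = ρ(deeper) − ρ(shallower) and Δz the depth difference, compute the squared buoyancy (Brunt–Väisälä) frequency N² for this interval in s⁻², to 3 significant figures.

9.54 × 10⁻⁴ s⁻²

Δρ = 1029.13 − 1027.03 = 2.10 kg m⁻³ over Δz = 122 − 101 = 21 m.
N² = (9.81/1028.08) × (2.10/21) = 9.5421 × 10⁻⁴ s⁻² ≈ 9.54 × 10⁻⁴ s⁻².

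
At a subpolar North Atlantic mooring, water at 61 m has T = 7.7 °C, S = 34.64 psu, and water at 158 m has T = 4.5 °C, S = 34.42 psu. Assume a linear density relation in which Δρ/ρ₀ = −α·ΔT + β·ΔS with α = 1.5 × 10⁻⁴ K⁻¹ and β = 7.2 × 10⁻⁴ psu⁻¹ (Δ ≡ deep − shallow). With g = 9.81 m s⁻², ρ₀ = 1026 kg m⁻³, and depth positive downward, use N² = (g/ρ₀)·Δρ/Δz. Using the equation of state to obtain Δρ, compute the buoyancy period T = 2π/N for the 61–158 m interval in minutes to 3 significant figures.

ΔT = -3.2 K, ΔS = -0.22 psu (deep − shallow).
Δρ/ρ₀ = −αΔT + βΔS = 4.80 × 10⁻⁴ − 1.584 × 10⁻⁴ = 3.216 × 10⁻⁴, so Δρ ≈ 0.3300 kg m⁻³.
N² = (g/ρ₀)·Δρ/Δz = g·(Δρ/ρ₀)/Δz = 9.81 × 3.216 × 10⁻⁴ / 97 = 3.2525 × 10⁻⁵ s⁻².
N = √(3.2525 × 10⁻⁵) = 5.7031 × 10⁻³ rad s⁻¹ → T = 2π/N = 1.1017 × 10³ s = 18.362 min ≈ 18.4 min.

18.4 min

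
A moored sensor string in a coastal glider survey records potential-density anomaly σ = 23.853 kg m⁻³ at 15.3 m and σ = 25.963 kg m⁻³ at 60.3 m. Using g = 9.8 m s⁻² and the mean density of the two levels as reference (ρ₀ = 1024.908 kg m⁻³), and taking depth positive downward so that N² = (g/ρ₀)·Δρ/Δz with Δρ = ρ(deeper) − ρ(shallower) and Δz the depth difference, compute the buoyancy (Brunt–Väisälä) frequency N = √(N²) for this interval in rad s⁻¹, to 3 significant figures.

0.0212 rad s⁻¹

Δρ = 1025.963 − 1023.853 = 2.110 kg m⁻³ over Δz = 60.3 − 15.3 = 45 m.
N² = (9.8/1024.908) × (2.110/45) = 4.4834 × 10⁻⁴ s⁻².
N = √(4.4834 × 10⁻⁴) = 0.021174 rad s⁻¹ ≈ 0.0212 rad s⁻¹.
A positive N² confirms static stability across the interval.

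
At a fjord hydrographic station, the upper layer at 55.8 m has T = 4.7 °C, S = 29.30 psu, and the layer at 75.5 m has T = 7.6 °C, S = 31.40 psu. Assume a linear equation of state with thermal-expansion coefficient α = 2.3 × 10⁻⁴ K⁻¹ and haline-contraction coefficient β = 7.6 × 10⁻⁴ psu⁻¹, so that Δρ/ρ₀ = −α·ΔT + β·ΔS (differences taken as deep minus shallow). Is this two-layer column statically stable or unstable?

stable

ΔT = 7.6 − 4.7 = +2.9 K and ΔS = 31.40 − 29.30 = +2.10 psu (deep − shallow).
−αΔT = -6.67 × 10⁻⁴; βΔS = 1.596 × 10⁻³; sum Δρ/ρ₀ = 9.29 × 10⁻⁴.
Δρ/ρ₀ > 0, so Δρ > 0: deeper water is denser → statically stable.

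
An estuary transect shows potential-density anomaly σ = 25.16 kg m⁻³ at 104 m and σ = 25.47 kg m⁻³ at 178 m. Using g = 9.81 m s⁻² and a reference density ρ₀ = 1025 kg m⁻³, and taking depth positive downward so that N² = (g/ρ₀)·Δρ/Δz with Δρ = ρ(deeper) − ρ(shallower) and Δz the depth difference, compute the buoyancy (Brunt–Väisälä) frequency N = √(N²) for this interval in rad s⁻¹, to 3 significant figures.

Δρ = 1025.47 − 1025.16 = 0.31 kg m⁻³ over Δz = 178 − 104 = 74 m.
N² = (9.81/1025) × (0.31/74) = 4.0094 × 10⁻⁵ s⁻².
N = √(4.0094 × 10⁻⁵) = 6.3320 × 10⁻³ rad s⁻¹ ≈ 6.33 × 10⁻³ rad s⁻¹.

6.33 × 10⁻³ rad s⁻¹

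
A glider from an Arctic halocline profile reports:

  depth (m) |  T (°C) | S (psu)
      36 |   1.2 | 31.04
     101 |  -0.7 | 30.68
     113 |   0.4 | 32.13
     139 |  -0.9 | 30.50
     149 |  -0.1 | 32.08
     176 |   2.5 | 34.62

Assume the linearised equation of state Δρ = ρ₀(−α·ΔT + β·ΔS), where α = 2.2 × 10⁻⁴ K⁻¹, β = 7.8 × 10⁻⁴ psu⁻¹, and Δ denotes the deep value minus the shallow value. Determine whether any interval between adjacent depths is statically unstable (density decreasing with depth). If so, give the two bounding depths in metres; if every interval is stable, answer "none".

Evaluate Δρ/ρ₀ = −αΔT + βΔS across each adjacent pair:
  36–101 m: −αΔT+βΔS = −(2.2 × 10⁻⁴)(-1.9)+(7.8 × 10⁻⁴)(-0.36) = 1.4 × 10⁻⁴ → stable
  101–113 m: −αΔT+βΔS = −(2.2 × 10⁻⁴)(+1.1)+(7.8 × 10⁻⁴)(+1.45) = 8.9 × 10⁻⁴ → stable
  113–139 m: −αΔT+βΔS = −(2.2 × 10⁻⁴)(-1.3)+(7.8 × 10⁻⁴)(-1.63) = -9.9 × 10⁻⁴ → UNSTABLE
  139–149 m: −αΔT+βΔS = −(2.2 × 10⁻⁴)(+0.8)+(7.8 × 10⁻⁴)(+1.58) = 1.1 × 10⁻³ → stable
  149–176 m: −αΔT+βΔS = −(2.2 × 10⁻⁴)(+2.6)+(7.8 × 10⁻⁴)(+2.54) = 1.4 × 10⁻³ → stable
The 113–139 m interval has Δρ < 0: lighter water underlies denser water.

113–139 m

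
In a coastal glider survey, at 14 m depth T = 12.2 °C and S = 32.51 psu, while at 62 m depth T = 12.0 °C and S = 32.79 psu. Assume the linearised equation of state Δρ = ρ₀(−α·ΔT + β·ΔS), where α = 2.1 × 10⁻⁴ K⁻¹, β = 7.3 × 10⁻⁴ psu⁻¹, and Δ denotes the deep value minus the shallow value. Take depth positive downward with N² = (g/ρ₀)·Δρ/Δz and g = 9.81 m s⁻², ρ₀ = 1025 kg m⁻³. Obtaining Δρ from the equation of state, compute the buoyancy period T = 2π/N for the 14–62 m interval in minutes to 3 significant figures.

14.8 min

ΔT = -0.2 K, ΔS = +0.28 psu (deep − shallow).
Δρ/ρ₀ = −αΔT + βΔS = 4.20 × 10⁻⁵ + 2.044 × 10⁻⁴ = 2.464 × 10⁻⁴, so Δρ ≈ 0.2526 kg m⁻³.
N² = (g/ρ₀)·Δρ/Δz = g·(Δρ/ρ₀)/Δz = 9.81 × 2.464 × 10⁻⁴ / 48 = 5.0358 × 10⁻⁵ s⁻².
N = √(5.0358 × 10⁻⁵) = 7.0963 × 10⁻³ rad s⁻¹ → T = 2π/N = 885.42 s = 14.757 min ≈ 14.8 min.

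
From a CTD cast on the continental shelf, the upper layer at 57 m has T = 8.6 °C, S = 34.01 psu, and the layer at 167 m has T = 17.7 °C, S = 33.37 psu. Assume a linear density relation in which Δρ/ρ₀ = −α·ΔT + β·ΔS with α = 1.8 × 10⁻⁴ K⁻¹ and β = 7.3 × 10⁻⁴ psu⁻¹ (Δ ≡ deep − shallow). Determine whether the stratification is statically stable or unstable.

unstable

ΔT = 17.7 − 8.6 = +9.1 K and ΔS = 33.37 − 34.01 = -0.64 psu (deep − shallow).
−αΔT = -1.638 × 10⁻³; βΔS = -4.672 × 10⁻⁴; sum Δρ/ρ₀ = -2.1052 × 10⁻³.
Δρ/ρ₀ < 0, so Δρ < 0: deeper water is lighter → statically unstable; the column would overturn.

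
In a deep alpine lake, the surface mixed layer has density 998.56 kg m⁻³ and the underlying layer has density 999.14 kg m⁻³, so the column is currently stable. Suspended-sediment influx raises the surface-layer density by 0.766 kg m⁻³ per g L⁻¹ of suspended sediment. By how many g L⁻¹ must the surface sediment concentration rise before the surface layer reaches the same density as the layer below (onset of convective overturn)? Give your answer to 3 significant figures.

Density deficit of the surface layer: 999.14 − 998.56 = 0.58 kg m⁻³.
Required change = 0.58 / 0.766 = 0.757 g L⁻¹.

0.757 g L⁻¹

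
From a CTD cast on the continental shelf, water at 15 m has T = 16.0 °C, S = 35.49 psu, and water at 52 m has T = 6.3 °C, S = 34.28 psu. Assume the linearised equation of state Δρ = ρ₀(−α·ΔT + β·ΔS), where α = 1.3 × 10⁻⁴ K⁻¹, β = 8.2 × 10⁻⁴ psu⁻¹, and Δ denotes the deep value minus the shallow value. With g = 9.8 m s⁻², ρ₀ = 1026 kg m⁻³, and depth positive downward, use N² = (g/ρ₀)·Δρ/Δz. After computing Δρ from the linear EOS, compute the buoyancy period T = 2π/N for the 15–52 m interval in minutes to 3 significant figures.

12.4 min

ΔT = -9.7 K, ΔS = -1.21 psu (deep − shallow).
Δρ/ρ₀ = −αΔT + βΔS = 1.261 × 10⁻³ − 9.922 × 10⁻⁴ = 2.688 × 10⁻⁴, so Δρ ≈ 0.2758 kg m⁻³.
N² = (g/ρ₀)·Δρ/Δz = g·(Δρ/ρ₀)/Δz = 9.8 × 2.688 × 10⁻⁴ / 37 = 7.1196 × 10⁻⁵ s⁻².
N = √(7.1196 × 10⁻⁵) = 8.4378 × 10⁻³ rad s⁻¹ → T = 2π/N = 744.65 s = 12.411 min ≈ 12.4 min.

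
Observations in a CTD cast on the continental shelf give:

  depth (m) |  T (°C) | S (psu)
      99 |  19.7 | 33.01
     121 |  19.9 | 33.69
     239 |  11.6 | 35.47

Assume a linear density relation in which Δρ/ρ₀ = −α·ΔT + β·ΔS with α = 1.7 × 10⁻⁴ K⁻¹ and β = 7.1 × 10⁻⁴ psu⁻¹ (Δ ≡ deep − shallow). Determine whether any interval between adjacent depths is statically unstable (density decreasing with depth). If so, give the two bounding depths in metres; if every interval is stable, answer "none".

Evaluate Δρ/ρ₀ = −αΔT + βΔS across each adjacent pair:
  99–121 m: −αΔT+βΔS = −(1.7 × 10⁻⁴)(+0.2)+(7.1 × 10⁻⁴)(+0.68) = 4.5 × 10⁻⁴ → stable
  121–239 m: −αΔT+βΔS = −(1.7 × 10⁻⁴)(-8.3)+(7.1 × 10⁻⁴)(+1.78) = 2.7 × 10⁻³ → stable
Every interval has Δρ > 0: the column is stably stratified throughout.

none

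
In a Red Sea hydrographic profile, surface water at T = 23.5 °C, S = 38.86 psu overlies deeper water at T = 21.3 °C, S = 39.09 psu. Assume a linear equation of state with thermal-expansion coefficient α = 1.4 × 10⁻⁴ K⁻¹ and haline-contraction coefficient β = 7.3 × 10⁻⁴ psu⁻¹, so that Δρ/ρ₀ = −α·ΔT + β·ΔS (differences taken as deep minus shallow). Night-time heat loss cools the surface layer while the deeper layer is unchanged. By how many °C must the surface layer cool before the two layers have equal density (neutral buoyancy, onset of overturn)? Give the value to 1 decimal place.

Neutral buoyancy requires Δρ = 0, i.e. −α(T_deep − T_surf′) + β(S_deep − S_surf) = 0.
T_surf′ = T_deep − (β/α)·ΔS = 21.3 − (7.3 × 10⁻⁴/1.4 × 10⁻⁴)·(+0.23) = 20.101 °C.
Cooling required: 23.5 − (20.101) = 3.399 °C.

3.4 °C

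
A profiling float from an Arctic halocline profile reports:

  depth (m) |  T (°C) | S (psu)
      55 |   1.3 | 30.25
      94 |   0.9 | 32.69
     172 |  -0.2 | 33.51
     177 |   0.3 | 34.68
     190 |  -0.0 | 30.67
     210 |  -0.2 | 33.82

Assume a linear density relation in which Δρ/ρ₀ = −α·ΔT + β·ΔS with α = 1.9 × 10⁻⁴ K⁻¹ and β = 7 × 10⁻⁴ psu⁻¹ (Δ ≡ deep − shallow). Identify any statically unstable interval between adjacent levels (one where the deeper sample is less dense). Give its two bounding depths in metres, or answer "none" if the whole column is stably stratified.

177–190 m

Evaluate Δρ/ρ₀ = −αΔT + βΔS across each adjacent pair:
  55–94 m: −αΔT+βΔS = −(1.9 × 10⁻⁴)(-0.4)+(7 × 10⁻⁴)(+2.44) = 1.8 × 10⁻³ → stable
  94–172 m: −αΔT+βΔS = −(1.9 × 10⁻⁴)(-1.1)+(7 × 10⁻⁴)(+0.82) = 7.8 × 10⁻⁴ → stable
  172–177 m: −αΔT+βΔS = −(1.9 × 10⁻⁴)(+0.5)+(7 × 10⁻⁴)(+1.17) = 7.2 × 10⁻⁴ → stable
  177–190 m: −αΔT+βΔS = −(1.9 × 10⁻⁴)(-0.3)+(7 × 10⁻⁴)(-4.01) = -2.7 × 10⁻³ → UNSTABLE
  190–210 m: −αΔT+βΔS = −(1.9 × 10⁻⁴)(-0.2)+(7 × 10⁻⁴)(+3.15) = 2.2 × 10⁻³ → stable
The 177–190 m interval has Δρ < 0: lighter water underlies denser water.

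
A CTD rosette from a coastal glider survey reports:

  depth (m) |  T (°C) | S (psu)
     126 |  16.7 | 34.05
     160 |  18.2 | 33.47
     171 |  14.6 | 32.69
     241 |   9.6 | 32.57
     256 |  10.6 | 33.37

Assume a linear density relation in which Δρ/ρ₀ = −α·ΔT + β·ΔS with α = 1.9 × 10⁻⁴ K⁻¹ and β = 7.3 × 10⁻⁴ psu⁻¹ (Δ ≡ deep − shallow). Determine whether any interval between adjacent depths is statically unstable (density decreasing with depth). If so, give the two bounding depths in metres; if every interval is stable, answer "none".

Evaluate Δρ/ρ₀ = −αΔT + βΔS across each adjacent pair:
  126–160 m: −αΔT+βΔS = −(1.9 × 10⁻⁴)(+1.5)+(7.3 × 10⁻⁴)(-0.58) = -7.1 × 10⁻⁴ → UNSTABLE
  160–171 m: −αΔT+βΔS = −(1.9 × 10⁻⁴)(-3.6)+(7.3 × 10⁻⁴)(-0.78) = 1.1 × 10⁻⁴ → stable
  171–241 m: −αΔT+βΔS = −(1.9 × 10⁻⁴)(-5.0)+(7.3 × 10⁻⁴)(-0.12) = 8.6 × 10⁻⁴ → stable
  241–256 m: −αΔT+βΔS = −(1.9 × 10⁻⁴)(+1.0)+(7.3 × 10⁻⁴)(+0.80) = 3.9 × 10⁻⁴ → stable
The 126–160 m interval has Δρ < 0: lighter water underlies denser water.

126–160 m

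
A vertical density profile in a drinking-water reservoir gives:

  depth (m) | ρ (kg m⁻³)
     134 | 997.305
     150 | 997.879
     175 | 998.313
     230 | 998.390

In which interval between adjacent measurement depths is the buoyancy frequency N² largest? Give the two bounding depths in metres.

Compute the density gradient over each adjacent pair:
  134–150 m: Δρ/Δz = 0.574/16 = 0.036 kg m⁻⁴
  150–175 m: Δρ/Δz = 0.434/25 = 0.017 kg m⁻⁴
  175–230 m: Δρ/Δz = 0.077/55 = 1.4 × 10⁻³ kg m⁻⁴
The largest gradient is in the 134–150 m interval — the pycnocline.

134–150 m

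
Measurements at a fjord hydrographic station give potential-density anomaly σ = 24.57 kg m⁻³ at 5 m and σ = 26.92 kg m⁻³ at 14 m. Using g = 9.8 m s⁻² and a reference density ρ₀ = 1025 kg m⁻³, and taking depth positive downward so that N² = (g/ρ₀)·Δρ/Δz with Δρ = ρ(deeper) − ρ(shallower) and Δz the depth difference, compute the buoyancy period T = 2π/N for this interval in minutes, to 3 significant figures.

Δρ = 1026.92 − 1024.57 = 2.35 kg m⁻³ over Δz = 14 − 5 = 9 m.
N² = (9.8/1025) × (2.35/9) = 2.4965 × 10⁻³ s⁻².
N = √(2.4965 × 10⁻³) = 0.049965 rad s⁻¹, so T = 2π/N = 125.75 s = 2.0958 min ≈ 2.10 min.

2.10 min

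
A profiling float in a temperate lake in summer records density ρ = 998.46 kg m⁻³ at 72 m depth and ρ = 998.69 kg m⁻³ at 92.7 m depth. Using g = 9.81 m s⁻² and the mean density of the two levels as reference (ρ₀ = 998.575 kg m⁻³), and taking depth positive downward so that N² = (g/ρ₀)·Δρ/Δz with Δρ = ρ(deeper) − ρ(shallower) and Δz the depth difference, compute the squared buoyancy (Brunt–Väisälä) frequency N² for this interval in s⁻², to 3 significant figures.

Δρ = 998.69 − 998.46 = 0.23 kg m⁻³ over Δz = 92.7 − 72 = 20.7 m.
N² = (9.81/998.575) × (0.23/20.7) = 1.0916 × 10⁻⁴ s⁻² ≈ 1.09 × 10⁻⁴ s⁻².

1.09 × 10⁻⁴ s⁻²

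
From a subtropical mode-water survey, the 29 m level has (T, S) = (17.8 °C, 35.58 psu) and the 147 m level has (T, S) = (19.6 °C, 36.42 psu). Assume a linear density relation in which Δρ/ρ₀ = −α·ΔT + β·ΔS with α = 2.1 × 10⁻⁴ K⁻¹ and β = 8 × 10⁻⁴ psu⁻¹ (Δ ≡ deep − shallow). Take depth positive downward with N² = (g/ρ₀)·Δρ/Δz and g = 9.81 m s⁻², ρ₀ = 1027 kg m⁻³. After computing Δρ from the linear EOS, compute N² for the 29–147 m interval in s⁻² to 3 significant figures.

ΔT = +1.8 K, ΔS = +0.84 psu (deep − shallow).
Δρ/ρ₀ = −αΔT + βΔS = -3.78 × 10⁻⁴ + 6.72 × 10⁻⁴ = 2.94 × 10⁻⁴, so Δρ ≈ 0.3019 kg m⁻³.
N² = (g/ρ₀)·Δρ/Δz = g·(Δρ/ρ₀)/Δz = 9.81 × 2.94 × 10⁻⁴ / 118 = 2.4442 × 10⁻⁵ s⁻² ≈ 2.44 × 10⁻⁵ s⁻².

2.44 × 10⁻⁵ s⁻²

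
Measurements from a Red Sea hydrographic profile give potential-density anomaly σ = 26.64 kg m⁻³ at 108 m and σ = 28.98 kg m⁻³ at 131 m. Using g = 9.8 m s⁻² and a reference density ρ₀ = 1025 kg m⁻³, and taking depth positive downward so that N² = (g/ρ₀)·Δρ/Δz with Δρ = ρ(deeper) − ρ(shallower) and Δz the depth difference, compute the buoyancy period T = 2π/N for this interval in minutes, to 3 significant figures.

3.36 min

Δρ = 1028.98 − 1026.64 = 2.34 kg m⁻³ over Δz = 131 − 108 = 23 m.
N² = (9.8/1025) × (2.34/23) = 9.7273 × 10⁻⁴ s⁻².
N = √(9.7273 × 10⁻⁴) = 0.031189 rad s⁻¹, so T = 2π/N = 201.46 s = 3.3577 min ≈ 3.36 min.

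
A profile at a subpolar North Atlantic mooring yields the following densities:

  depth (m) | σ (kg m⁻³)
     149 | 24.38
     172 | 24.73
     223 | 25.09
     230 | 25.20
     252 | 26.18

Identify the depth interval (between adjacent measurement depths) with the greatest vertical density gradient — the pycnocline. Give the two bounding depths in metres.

Compute the density gradient over each adjacent pair:
  149–172 m: Δρ/Δz = 0.35/23 = 0.015 kg m⁻⁴
  172–223 m: Δρ/Δz = 0.36/51 = 7.1 × 10⁻³ kg m⁻⁴
  223–230 m: Δρ/Δz = 0.11/7 = 0.016 kg m⁻⁴
  230–252 m: Δρ/Δz = 0.98/22 = 0.045 kg m⁻⁴
The largest gradient is in the 230–252 m interval — the pycnocline.

230–252 m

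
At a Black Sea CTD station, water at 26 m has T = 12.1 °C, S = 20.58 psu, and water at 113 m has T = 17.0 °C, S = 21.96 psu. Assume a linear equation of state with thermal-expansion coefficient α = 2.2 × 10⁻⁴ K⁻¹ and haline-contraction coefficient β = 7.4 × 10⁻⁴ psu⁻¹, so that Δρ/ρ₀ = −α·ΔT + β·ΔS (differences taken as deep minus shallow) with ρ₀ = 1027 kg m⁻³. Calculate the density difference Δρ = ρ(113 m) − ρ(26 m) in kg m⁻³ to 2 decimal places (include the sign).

ΔT = +4.9 K, ΔS = +1.38 psu (deep − shallow).
Δρ/ρ₀ = −(2.2 × 10⁻⁴)(+4.9) + (7.4 × 10⁻⁴)(+1.38) = -5.68 × 10⁻⁵.
Δρ = 1027 × (-5.68 × 10⁻⁵) = -0.06 kg m⁻³.
Negative Δρ: lighter below, statically unstable.

-0.06 kg m⁻³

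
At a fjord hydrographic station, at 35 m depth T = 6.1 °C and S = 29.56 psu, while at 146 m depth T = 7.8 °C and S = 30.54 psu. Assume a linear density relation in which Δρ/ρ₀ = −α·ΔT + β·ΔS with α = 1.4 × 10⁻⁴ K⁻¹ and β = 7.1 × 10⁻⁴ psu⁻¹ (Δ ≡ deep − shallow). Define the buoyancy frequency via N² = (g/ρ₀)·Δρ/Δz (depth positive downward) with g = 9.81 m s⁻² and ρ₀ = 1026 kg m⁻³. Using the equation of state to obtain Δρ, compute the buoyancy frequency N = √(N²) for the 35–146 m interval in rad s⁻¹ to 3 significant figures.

ΔT = +1.7 K, ΔS = +0.98 psu (deep − shallow).
Δρ/ρ₀ = −αΔT + βΔS = -2.38 × 10⁻⁴ + 6.958 × 10⁻⁴ = 4.578 × 10⁻⁴, so Δρ ≈ 0.4697 kg m⁻³.
N² = (g/ρ₀)·Δρ/Δz = g·(Δρ/ρ₀)/Δz = 9.81 × 4.578 × 10⁻⁴ / 111 = 4.0460 × 10⁻⁵ s⁻².
N = √(4.0460 × 10⁻⁵) = 6.3608 × 10⁻³ rad s⁻¹ ≈ 6.36 × 10⁻³ rad s⁻¹.

6.36 × 10⁻³ rad s⁻¹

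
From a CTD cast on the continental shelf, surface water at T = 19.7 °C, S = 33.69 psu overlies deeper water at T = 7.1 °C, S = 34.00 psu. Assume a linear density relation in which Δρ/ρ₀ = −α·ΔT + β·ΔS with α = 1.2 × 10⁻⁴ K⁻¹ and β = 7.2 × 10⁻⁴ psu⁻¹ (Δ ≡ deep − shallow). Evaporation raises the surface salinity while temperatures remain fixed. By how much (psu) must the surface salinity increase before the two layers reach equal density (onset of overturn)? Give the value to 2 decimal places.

Neutral buoyancy requires −α(T_deep − T_surf) + β(S_deep − S_surf′) = 0.
S_surf′ = S_deep − (α/β)·ΔT = 34.00 − (1.2 × 10⁻⁴/7.2 × 10⁻⁴)·(-12.6) = 36.1000 psu.
Increase required: 36.1000 − 33.69 = 2.4100 psu.

2.41 psu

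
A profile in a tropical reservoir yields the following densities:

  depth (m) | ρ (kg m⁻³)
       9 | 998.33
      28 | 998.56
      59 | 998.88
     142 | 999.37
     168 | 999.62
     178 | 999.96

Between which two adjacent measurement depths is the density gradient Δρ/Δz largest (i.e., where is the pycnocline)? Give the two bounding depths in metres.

Compute the density gradient over each adjacent pair:
  9–28 m: Δρ/Δz = 0.23/19 = 0.012 kg m⁻⁴
  28–59 m: Δρ/Δz = 0.32/31 = 0.010 kg m⁻⁴
  59–142 m: Δρ/Δz = 0.49/83 = 5.9 × 10⁻³ kg m⁻⁴
  142–168 m: Δρ/Δz = 0.25/26 = 9.6 × 10⁻³ kg m⁻⁴
  168–178 m: Δρ/Δz = 0.34/10 = 0.034 kg m⁻⁴
The largest gradient is in the 168–178 m interval — the pycnocline.

168–178 m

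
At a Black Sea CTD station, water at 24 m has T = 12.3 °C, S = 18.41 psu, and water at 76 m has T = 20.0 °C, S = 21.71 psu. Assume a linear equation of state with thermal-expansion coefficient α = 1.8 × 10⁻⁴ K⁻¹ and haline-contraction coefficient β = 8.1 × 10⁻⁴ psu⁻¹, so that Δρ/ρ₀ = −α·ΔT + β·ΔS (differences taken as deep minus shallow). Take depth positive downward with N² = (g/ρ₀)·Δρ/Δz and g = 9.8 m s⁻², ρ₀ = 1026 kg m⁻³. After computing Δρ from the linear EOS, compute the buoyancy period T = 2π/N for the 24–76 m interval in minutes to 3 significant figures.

ΔT = +7.7 K, ΔS = +3.30 psu (deep − shallow).
Δρ/ρ₀ = −αΔT + βΔS = -1.386 × 10⁻³ + 2.673 × 10⁻³ = 1.287 × 10⁻³, so Δρ ≈ 1.320 kg m⁻³.
N² = (g/ρ₀)·Δρ/Δz = g·(Δρ/ρ₀)/Δz = 9.8 × 1.287 × 10⁻³ / 52 = 2.4255 × 10⁻⁴ s⁻².
N = √(2.4255 × 10⁻⁴) = 0.015574 rad s⁻¹ → T = 2π/N = 403.44 s = 6.7240 min ≈ 6.72 min.

6.72 min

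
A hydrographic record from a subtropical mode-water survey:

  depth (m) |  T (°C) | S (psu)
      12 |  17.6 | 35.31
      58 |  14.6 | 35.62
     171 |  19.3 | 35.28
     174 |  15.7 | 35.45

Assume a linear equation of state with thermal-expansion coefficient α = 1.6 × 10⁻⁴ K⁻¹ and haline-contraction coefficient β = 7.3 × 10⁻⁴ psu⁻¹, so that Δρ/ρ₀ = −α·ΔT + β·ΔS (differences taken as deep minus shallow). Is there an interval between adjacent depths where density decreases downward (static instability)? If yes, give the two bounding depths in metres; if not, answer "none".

58–171 m

Evaluate Δρ/ρ₀ = −αΔT + βΔS across each adjacent pair:
  12–58 m: −αΔT+βΔS = −(1.6 × 10⁻⁴)(-3.0)+(7.3 × 10⁻⁴)(+0.31) = 7.1 × 10⁻⁴ → stable
  58–171 m: −αΔT+βΔS = −(1.6 × 10⁻⁴)(+4.7)+(7.3 × 10⁻⁴)(-0.34) = -1.0 × 10⁻³ → UNSTABLE
  171–174 m: −αΔT+βΔS = −(1.6 × 10⁻⁴)(-3.6)+(7.3 × 10⁻⁴)(+0.17) = 7.0 × 10⁻⁴ → stable
The 58–171 m interval has Δρ < 0: lighter water underlies denser water.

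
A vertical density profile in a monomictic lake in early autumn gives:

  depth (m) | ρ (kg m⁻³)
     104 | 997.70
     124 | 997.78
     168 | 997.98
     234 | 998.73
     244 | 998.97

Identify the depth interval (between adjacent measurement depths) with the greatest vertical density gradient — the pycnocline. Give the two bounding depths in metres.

234–244 m

Compute the density gradient over each adjacent pair:
  104–124 m: Δρ/Δz = 0.08/20 = 4.0 × 10⁻³ kg m⁻⁴
  124–168 m: Δρ/Δz = 0.20/44 = 4.5 × 10⁻³ kg m⁻⁴
  168–234 m: Δρ/Δz = 0.75/66 = 0.011 kg m⁻⁴
  234–244 m: Δρ/Δz = 0.24/10 = 0.024 kg m⁻⁴
The largest gradient is in the 234–244 m interval — the pycnocline.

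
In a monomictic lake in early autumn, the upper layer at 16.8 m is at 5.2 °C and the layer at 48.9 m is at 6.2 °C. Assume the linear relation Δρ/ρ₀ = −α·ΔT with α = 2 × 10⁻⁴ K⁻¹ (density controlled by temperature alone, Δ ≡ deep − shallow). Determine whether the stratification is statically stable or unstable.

ΔT = 6.2 − 5.2 = +1.0 K, so Δρ/ρ₀ = −αΔT = -2.00 × 10⁻⁴.
Δρ/ρ₀ < 0, so Δρ < 0: deeper water is lighter → statically unstable; the column would overturn.

unstable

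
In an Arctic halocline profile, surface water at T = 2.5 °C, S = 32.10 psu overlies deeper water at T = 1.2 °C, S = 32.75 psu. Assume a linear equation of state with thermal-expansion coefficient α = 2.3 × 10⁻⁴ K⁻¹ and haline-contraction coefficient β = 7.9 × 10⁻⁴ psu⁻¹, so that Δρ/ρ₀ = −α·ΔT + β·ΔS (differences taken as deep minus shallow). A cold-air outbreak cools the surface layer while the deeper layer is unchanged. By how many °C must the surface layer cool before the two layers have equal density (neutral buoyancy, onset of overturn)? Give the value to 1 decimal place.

Neutral buoyancy requires Δρ = 0, i.e. −α(T_deep − T_surf′) + β(S_deep − S_surf) = 0.
T_surf′ = T_deep − (β/α)·ΔS = 1.2 − (7.9 × 10⁻⁴/2.3 × 10⁻⁴)·(+0.65) = -1.033 °C.
Cooling required: 2.5 − (-1.033) = 3.533 °C.

3.5 °C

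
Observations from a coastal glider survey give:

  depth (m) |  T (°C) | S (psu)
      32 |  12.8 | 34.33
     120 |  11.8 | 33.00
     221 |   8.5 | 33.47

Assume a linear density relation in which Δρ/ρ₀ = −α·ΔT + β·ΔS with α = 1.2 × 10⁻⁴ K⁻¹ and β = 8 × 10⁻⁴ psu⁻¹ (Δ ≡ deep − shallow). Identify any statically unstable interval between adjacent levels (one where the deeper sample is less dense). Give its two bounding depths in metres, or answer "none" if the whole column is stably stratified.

Evaluate Δρ/ρ₀ = −αΔT + βΔS across each adjacent pair:
  32–120 m: −αΔT+βΔS = −(1.2 × 10⁻⁴)(-1.0)+(8 × 10⁻⁴)(-1.33) = -9.4 × 10⁻⁴ → UNSTABLE
  120–221 m: −αΔT+βΔS = −(1.2 × 10⁻⁴)(-3.3)+(8 × 10⁻⁴)(+0.47) = 7.7 × 10⁻⁴ → stable
The 32–120 m interval has Δρ < 0: lighter water underlies denser water.

32–120 m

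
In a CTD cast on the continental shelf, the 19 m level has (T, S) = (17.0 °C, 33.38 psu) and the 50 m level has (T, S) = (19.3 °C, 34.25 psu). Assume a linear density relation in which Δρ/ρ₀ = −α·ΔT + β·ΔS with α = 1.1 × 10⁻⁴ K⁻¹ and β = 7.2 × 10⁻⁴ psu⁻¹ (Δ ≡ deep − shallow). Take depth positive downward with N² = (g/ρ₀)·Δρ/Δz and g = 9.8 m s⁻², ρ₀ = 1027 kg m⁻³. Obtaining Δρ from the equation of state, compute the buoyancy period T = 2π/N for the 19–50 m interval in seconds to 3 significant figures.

ΔT = +2.3 K, ΔS = +0.87 psu (deep − shallow).
Δρ/ρ₀ = −αΔT + βΔS = -2.53 × 10⁻⁴ + 6.264 × 10⁻⁴ = 3.734 × 10⁻⁴, so Δρ ≈ 0.3835 kg m⁻³.
N² = (g/ρ₀)·Δρ/Δz = g·(Δρ/ρ₀)/Δz = 9.8 × 3.734 × 10⁻⁴ / 31 = 1.1804 × 10⁻⁴ s⁻².
N = √(1.1804 × 10⁻⁴) = 0.010865 rad s⁻¹ → T = 2π/N = 578.30 s ≈ 578 s.

578 s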